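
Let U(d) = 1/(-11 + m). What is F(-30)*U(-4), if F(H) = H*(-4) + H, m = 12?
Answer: 90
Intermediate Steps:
F(H) = -3*H (F(H) = -4*H + H = -3*H)
U(d) = 1 (U(d) = 1/(-11 + 12) = 1/1 = 1)
F(-30)*U(-4) = -3*(-30)*1 = 90*1 = 90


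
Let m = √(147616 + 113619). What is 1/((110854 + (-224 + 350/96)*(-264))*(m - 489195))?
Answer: -32613/2696681488893115 - √261235/40450222333396725 ≈ -1.2106e-11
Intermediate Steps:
m = √261235 ≈ 511.11
1/((110854 + (-224 + 350/96)*(-264))*(m - 489195)) = 1/((110854 + (-224 + 350/96)*(-264))*(√261235 - 489195)) = 1/((110854 + (-224 + 350*(1/96))*(-264))*(-489195 + √261235)) = 1/((110854 + (-224 + 175/48)*(-264))*(-489195 + √261235)) = 1/((110854 - 10577/48*(-264))*(-489195 + √261235)) = 1/((110854 + 116347/2)*(-489195 + √261235)) = 1/(338055*(-489195 + √261235)/2) = 1/(-165374815725/2 + 338055*√261235/2)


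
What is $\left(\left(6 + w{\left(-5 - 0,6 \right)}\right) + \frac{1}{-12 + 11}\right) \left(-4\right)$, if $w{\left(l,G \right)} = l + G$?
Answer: $-24$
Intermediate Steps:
$w{\left(l,G \right)} = G + l$
$\left(\left(6 + w{\left(-5 - 0,6 \right)}\right) + \frac{1}{-12 + 11}\right) \left(-4\right) = \left(\left(6 + \left(6 - 5\right)\right) + \frac{1}{-12 + 11}\right) \left(-4\right) = \left(\left(6 + \left(6 + \left(-5 + 0\right)\right)\right) + \frac{1}{-1}\right) \left(-4\right) = \left(\left(6 + \left(6 - 5\right)\right) - 1\right) \left(-4\right) = \left(\left(6 + 1\right) - 1\right) \left(-4\right) = \left(7 - 1\right) \left(-4\right) = 6 \left(-4\right) = -24$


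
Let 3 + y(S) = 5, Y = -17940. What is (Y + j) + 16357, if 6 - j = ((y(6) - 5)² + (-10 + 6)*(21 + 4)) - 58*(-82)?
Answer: -6242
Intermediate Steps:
y(S) = 2 (y(S) = -3 + 5 = 2)
j = -4659 (j = 6 - (((2 - 5)² + (-10 + 6)*(21 + 4)) - 58*(-82)) = 6 - (((-3)² - 4*25) + 4756) = 6 - ((9 - 100) + 4756) = 6 - (-91 + 4756) = 6 - 1*4665 = 6 - 4665 = -4659)
(Y + j) + 16357 = (-17940 - 4659) + 16357 = -22599 + 16357 = -6242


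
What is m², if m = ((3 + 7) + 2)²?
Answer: 20736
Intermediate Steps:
m = 144 (m = (10 + 2)² = 12² = 144)
m² = 144² = 20736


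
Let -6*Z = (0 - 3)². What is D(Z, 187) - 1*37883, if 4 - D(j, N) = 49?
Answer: -37928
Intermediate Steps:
Z = -3/2 (Z = -(0 - 3)²/6 = -⅙*(-3)² = -⅙*9 = -3/2 ≈ -1.5000)
D(j, N) = -45 (D(j, N) = 4 - 1*49 = 4 - 49 = -45)
D(Z, 187) - 1*37883 = -45 - 1*37883 = -45 - 37883 = -37928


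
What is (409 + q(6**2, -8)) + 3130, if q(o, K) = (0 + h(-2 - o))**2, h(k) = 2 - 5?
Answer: 3548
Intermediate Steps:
h(k) = -3
q(o, K) = 9 (q(o, K) = (0 - 3)**2 = (-3)**2 = 9)
(409 + q(6**2, -8)) + 3130 = (409 + 9) + 3130 = 418 + 3130 = 3548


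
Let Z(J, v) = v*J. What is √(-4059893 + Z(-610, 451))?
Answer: 3*I*√481667 ≈ 2082.1*I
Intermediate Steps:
Z(J, v) = J*v
√(-4059893 + Z(-610, 451)) = √(-4059893 - 610*451) = √(-4059893 - 275110) = √(-4335003) = 3*I*√481667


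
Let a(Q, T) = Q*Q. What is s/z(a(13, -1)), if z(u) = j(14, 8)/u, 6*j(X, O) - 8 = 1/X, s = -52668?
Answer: -747674928/113 ≈ -6.6166e+6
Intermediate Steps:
a(Q, T) = Q²
j(X, O) = 4/3 + 1/(6*X)
z(u) = 113/(84*u) (z(u) = ((⅙)*(1 + 8*14)/14)/u = ((⅙)*(1/14)*(1 + 112))/u = ((⅙)*(1/14)*113)/u = 113/(84*u))
s/z(a(13, -1)) = -52668/(113/(84*(13²))) = -52668/((113/84)/169) = -52668/((113/84)*(1/169)) = -52668/113/14196 = -52668*14196/113 = -747674928/113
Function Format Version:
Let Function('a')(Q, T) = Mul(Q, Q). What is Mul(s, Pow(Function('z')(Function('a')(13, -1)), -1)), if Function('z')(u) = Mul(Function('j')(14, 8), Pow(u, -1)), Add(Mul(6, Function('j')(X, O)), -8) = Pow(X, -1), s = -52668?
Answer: Rational(-747674928, 113) ≈ -6.6166e+6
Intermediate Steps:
Function('a')(Q, T) = Pow(Q, 2)
Function('j')(X, O) = Add(Rational(4, 3), Mul(Rational(1, 6), Pow(X, -1)))
Function('z')(u) = Mul(Rational(113, 84), Pow(u, -1)) (Function('z')(u) = Mul(Mul(Rational(1, 6), Pow(14, -1), Add(1, Mul(8, 14))), Pow(u, -1)) = Mul(Mul(Rational(1, 6), Rational(1, 14), Add(1, 112)), Pow(u, -1)) = Mul(Mul(Rational(1, 6), Rational(1, 14), 113), Pow(u, -1)) = Mul(Rational(113, 84), Pow(u, -1)))
Mul(s, Pow(Function('z')(Function('a')(13, -1)), -1)) = Mul(-52668, Pow(Mul(Rational(113, 84), Pow(Pow(13, 2), -1)), -1)) = Mul(-52668, Pow(Mul(Rational(113, 84), Pow(169, -1)), -1)) = Mul(-52668, Pow(Mul(Rational(113, 84), Rational(1, 169)), -1)) = Mul(-52668, Pow(Rational(113, 14196), -1)) = Mul(-52668, Rational(14196, 113)) = Rational(-747674928, 113)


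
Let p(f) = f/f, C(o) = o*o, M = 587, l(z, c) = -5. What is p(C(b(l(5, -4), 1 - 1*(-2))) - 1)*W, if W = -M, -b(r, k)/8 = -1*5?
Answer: -587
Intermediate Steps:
b(r, k) = 40 (b(r, k) = -(-8)*5 = -8*(-5) = 40)
C(o) = o²
p(f) = 1
W = -587 (W = -1*587 = -587)
p(C(b(l(5, -4), 1 - 1*(-2))) - 1)*W = 1*(-587) = -587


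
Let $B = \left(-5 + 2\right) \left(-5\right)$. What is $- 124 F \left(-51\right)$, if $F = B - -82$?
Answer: $613428$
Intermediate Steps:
$B = 15$ ($B = \left(-3\right) \left(-5\right) = 15$)
$F = 97$ ($F = 15 - -82 = 15 + 82 = 97$)
$- 124 F \left(-51\right) = \left(-124\right) 97 \left(-51\right) = \left(-12028\right) \left(-51\right) = 613428$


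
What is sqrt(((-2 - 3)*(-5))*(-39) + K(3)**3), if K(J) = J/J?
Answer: I*sqrt(974) ≈ 31.209*I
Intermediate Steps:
K(J) = 1
sqrt(((-2 - 3)*(-5))*(-39) + K(3)**3) = sqrt(((-2 - 3)*(-5))*(-39) + 1**3) = sqrt(-5*(-5)*(-39) + 1) = sqrt(25*(-39) + 1) = sqrt(-975 + 1) = sqrt(-974) = I*sqrt(974)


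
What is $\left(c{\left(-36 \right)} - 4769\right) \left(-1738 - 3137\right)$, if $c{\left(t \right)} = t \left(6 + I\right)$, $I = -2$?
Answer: $23950875$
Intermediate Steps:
$c{\left(t \right)} = 4 t$ ($c{\left(t \right)} = t \left(6 - 2\right) = t 4 = 4 t$)
$\left(c{\left(-36 \right)} - 4769\right) \left(-1738 - 3137\right) = \left(4 \left(-36\right) - 4769\right) \left(-1738 - 3137\right) = \left(-144 - 4769\right) \left(-4875\right) = \left(-4913\right) \left(-4875\right) = 23950875$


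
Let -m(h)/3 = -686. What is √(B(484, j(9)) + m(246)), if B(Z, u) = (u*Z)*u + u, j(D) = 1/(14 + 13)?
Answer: √1500793/27 ≈ 45.373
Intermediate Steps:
j(D) = 1/27
B(Z, u) = u + Z*u² (B(Z, u) = (Z*u)*u + u = Z*u² + u = u + Z*u²)
m(h) = 2058 (m(h) = -3*(-686) = 2058)
√(B(484, j(9)) + m(246)) = √((1 + 484*(1/27))/27 + 2058) = √((1 + 484/27)/27 + 2058) = √((1/27)*(511/27) + 2058) = √(511/729 + 2058) = √(1500793/729) = √1500793/27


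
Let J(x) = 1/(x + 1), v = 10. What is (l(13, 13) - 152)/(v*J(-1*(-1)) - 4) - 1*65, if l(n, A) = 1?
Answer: -216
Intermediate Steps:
J(x) = 1/(1 + x)
(l(13, 13) - 152)/(v*J(-1*(-1)) - 4) - 1*65 = (1 - 152)/(10/(1 - 1*(-1)) - 4) - 1*65 = -151/(10/(1 + 1) - 4) - 65 = -151/(10/2 - 4) - 65 = -151/(10*(1/2) - 4) - 65 = -151/(5 - 4) - 65 = -151/1 - 65 = -151*1 - 65 = -151 - 65 = -216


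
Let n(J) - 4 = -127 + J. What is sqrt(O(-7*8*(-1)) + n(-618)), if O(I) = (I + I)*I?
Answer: sqrt(5531) ≈ 74.371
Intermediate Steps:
n(J) = -123 + J (n(J) = 4 + (-127 + J) = -123 + J)
O(I) = 2*I**2 (O(I) = (2*I)*I = 2*I**2)
sqrt(O(-7*8*(-1)) + n(-618)) = sqrt(2*(-7*8*(-1))**2 + (-123 - 618)) = sqrt(2*(-56*(-1))**2 - 741) = sqrt(2*56**2 - 741) = sqrt(2*3136 - 741) = sqrt(6272 - 741) = sqrt(5531)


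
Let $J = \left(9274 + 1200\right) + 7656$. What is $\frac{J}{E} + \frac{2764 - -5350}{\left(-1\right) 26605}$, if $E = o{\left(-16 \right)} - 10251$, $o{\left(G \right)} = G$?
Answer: $- \frac{565655088}{273153535} \approx -2.0708$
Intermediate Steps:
$J = 18130$ ($J = 10474 + 7656 = 18130$)
$E = -10267$ ($E = -16 - 10251 = -10267$)
$\frac{J}{E} + \frac{2764 - -5350}{\left(-1\right) 26605} = \frac{18130}{-10267} + \frac{2764 - -5350}{\left(-1\right) 26605} = 18130 \left(- \frac{1}{10267}\right) + \frac{2764 + 5350}{-26605} = - \frac{18130}{10267} + 8114 \left(- \frac{1}{26605}\right) = - \frac{18130}{10267} - \frac{8114}{26605} = - \frac{565655088}{273153535}$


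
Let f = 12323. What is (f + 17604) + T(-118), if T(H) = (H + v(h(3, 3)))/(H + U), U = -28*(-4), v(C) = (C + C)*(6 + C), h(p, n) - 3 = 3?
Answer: 89768/3 ≈ 29923.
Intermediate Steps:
h(p, n) = 6 (h(p, n) = 3 + 3 = 6)
v(C) = 2*C*(6 + C) (v(C) = (2*C)*(6 + C) = 2*C*(6 + C))
U = 112
T(H) = (144 + H)/(112 + H) (T(H) = (H + 2*6*(6 + 6))/(H + 112) = (H + 2*6*12)/(112 + H) = (H + 144)/(112 + H) = (144 + H)/(112 + H))
(f + 17604) + T(-118) = (12323 + 17604) + (144 - 118)/(112 - 118) = 29927 + 26/(-6) = 29927 - ⅙*26 = 29927 - 13/3 = 89768/3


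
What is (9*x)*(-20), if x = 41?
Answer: -7380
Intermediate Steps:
(9*x)*(-20) = (9*41)*(-20) = 369*(-20) = -7380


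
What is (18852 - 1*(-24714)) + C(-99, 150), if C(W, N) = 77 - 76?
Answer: 43567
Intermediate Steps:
C(W, N) = 1
(18852 - 1*(-24714)) + C(-99, 150) = (18852 - 1*(-24714)) + 1 = (18852 + 24714) + 1 = 43566 + 1 = 43567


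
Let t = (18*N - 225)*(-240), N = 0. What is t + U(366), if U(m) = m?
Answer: 54366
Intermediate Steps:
t = 54000 (t = (18*0 - 225)*(-240) = (0 - 225)*(-240) = -225*(-240) = 54000)
t + U(366) = 54000 + 366 = 54366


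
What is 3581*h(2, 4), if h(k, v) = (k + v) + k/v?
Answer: 46553/2 ≈ 23277.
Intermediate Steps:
h(k, v) = k + v + k/v
3581*h(2, 4) = 3581*(2 + 4 + 2/4) = 3581*(2 + 4 + 2*(¼)) = 3581*(2 + 4 + ½) = 3581*(13/2) = 46553/2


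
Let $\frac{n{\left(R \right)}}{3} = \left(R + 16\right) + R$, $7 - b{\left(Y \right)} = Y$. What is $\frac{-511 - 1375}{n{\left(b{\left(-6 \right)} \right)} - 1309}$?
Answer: $\frac{1886}{1183} \approx 1.5943$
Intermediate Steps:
$b{\left(Y \right)} = 7 - Y$
$n{\left(R \right)} = 48 + 6 R$ ($n{\left(R \right)} = 3 \left(\left(R + 16\right) + R\right) = 3 \left(\left(16 + R\right) + R\right) = 3 \left(16 + 2 R\right) = 48 + 6 R$)
$\frac{-511 - 1375}{n{\left(b{\left(-6 \right)} \right)} - 1309} = \frac{-511 - 1375}{\left(48 + 6 \left(7 - -6\right)\right) - 1309} = - \frac{1886}{\left(48 + 6 \left(7 + 6\right)\right) - 1309} = - \frac{1886}{\left(48 + 6 \cdot 13\right) - 1309} = - \frac{1886}{\left(48 + 78\right) - 1309} = - \frac{1886}{126 - 1309} = - \frac{1886}{-1183} = \left(-1886\right) \left(- \frac{1}{1183}\right) = \frac{1886}{1183}$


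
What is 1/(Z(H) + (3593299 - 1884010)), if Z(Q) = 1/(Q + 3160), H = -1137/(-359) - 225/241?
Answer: 273593282/467649987483017 ≈ 5.8504e-7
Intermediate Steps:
H = 193242/86519 (H = -1137*(-1/359) - 225*1/241 = 1137/359 - 225/241 = 193242/86519 ≈ 2.2335)
Z(Q) = 1/(3160 + Q)
1/(Z(H) + (3593299 - 1884010)) = 1/(1/(3160 + 193242/86519) + (3593299 - 1884010)) = 1/(1/(273593282/86519) + 1709289) = 1/(86519/273593282 + 1709289) = 1/(467649987483017/273593282) = 273593282/467649987483017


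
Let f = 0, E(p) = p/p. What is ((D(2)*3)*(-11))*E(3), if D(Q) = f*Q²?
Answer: 0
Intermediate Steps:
E(p) = 1
D(Q) = 0 (D(Q) = 0*Q² = 0)
((D(2)*3)*(-11))*E(3) = ((0*3)*(-11))*1 = (0*(-11))*1 = 0*1 = 0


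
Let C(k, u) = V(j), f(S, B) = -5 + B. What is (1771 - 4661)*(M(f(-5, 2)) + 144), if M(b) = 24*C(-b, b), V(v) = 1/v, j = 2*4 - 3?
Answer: -430032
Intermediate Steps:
j = 5 (j = 8 - 3 = 5)
V(v) = 1/v
C(k, u) = 1/5
M(b) = 24/5 (M(b) = 24*(1/5) = 24/5)
(1771 - 4661)*(M(f(-5, 2)) + 144) = (1771 - 4661)*(24/5 + 144) = -2890*744/5 = -430032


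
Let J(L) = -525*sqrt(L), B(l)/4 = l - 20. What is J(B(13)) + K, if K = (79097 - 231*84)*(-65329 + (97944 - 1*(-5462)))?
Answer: 2272930361 - 1050*I*sqrt(7) ≈ 2.2729e+9 - 2778.0*I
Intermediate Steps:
B(l) = -80 + 4*l (B(l) = 4*(l - 20) = 4*(-20 + l) = -80 + 4*l)
K = 2272930361 (K = (79097 - 19404)*(-65329 + (97944 + 5462)) = 59693*(-65329 + 103406) = 59693*38077 = 2272930361)
J(B(13)) + K = -525*sqrt(-80 + 4*13) + 2272930361 = -525*sqrt(-80 + 52) + 2272930361 = -1050*I*sqrt(7) + 2272930361 = 2272930361 - 1050*I*sqrt(7)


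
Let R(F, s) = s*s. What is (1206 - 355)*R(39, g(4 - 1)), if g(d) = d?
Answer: 7659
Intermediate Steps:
R(F, s) = s**2
(1206 - 355)*R(39, g(4 - 1)) = (1206 - 355)*(4 - 1)**2 = 851*3**2 = 851*9 = 7659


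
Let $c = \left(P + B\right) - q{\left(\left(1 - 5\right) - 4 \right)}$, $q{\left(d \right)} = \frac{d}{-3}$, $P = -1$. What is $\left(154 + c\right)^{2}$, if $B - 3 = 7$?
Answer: $\frac{231361}{9} \approx 25707.0$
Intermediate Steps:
$q{\left(d \right)} = - \frac{d}{3}$ ($q{\left(d \right)} = d \left(- \frac{1}{3}\right) = - \frac{d}{3}$)
$B = 10$ ($B = 3 + 7 = 10$)
$c = \frac{19}{3}$ ($c = \left(-1 + 10\right) - - \frac{\left(1 - 5\right) - 4}{3} = 9 - - \frac{-4 - 4}{3} = 9 - \left(- \frac{1}{3}\right) \left(-8\right) = 9 - \frac{8}{3} = \frac{19}{3} \approx 6.3333$)
$\left(154 + c\right)^{2} = \left(154 + \frac{19}{3}\right)^{2} = \left(\frac{481}{3}\right)^{2} = \frac{231361}{9}$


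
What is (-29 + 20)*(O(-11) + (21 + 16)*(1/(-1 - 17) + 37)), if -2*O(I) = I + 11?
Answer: -24605/2 ≈ -12303.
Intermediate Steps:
O(I) = -11/2 - I/2 (O(I) = -(I + 11)/2 = -(11 + I)/2 = -11/2 - I/2)
(-29 + 20)*(O(-11) + (21 + 16)*(1/(-1 - 17) + 37)) = (-29 + 20)*((-11/2 - ½*(-11)) + (21 + 16)*(1/(-1 - 17) + 37)) = -9*((-11/2 + 11/2) + 37*(1/(-18) + 37)) = -9*(0 + 37*(-1/18 + 37)) = -9*(0 + 37*(665/18)) = -9*(0 + 24605/18) = -9*24605/18 = -24605/2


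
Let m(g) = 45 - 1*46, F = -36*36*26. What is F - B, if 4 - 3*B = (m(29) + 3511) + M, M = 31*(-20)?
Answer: -32734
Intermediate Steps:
M = -620
F = -33696 (F = -1296*26 = -33696)
m(g) = -1 (m(g) = 45 - 46 = -1)
B = -962 (B = 4/3 - ((-1 + 3511) - 620)/3 = 4/3 - (3510 - 620)/3 = 4/3 - ⅓*2890 = 4/3 - 2890/3 = -962)
F - B = -33696 - 1*(-962) = -33696 + 962 = -32734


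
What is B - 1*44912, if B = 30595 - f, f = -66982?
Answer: 52665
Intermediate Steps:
B = 97577 (B = 30595 - 1*(-66982) = 30595 + 66982 = 97577)
B - 1*44912 = 97577 - 1*44912 = 97577 - 44912 = 52665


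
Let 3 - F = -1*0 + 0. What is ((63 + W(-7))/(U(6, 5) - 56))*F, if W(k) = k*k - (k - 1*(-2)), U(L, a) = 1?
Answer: -351/55 ≈ -6.3818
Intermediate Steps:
W(k) = -2 + k² - k (W(k) = k² - (k + 2) = k² - (2 + k) = k² + (-2 - k) = -2 + k² - k)
F = 3 (F = 3 - (-1*0 + 0) = 3 - (0 + 0) = 3 - 1*0 = 3 + 0 = 3)
((63 + W(-7))/(U(6, 5) - 56))*F = ((63 + (-2 + (-7)² - 1*(-7)))/(1 - 56))*3 = ((63 + (-2 + 49 + 7))/(-55))*3 = ((63 + 54)*(-1/55))*3 = (117*(-1/55))*3 = -117/55*3 = -351/55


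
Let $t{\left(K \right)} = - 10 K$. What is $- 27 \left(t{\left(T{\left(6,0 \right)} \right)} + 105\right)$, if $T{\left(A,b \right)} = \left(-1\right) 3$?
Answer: $-3645$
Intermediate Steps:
$T{\left(A,b \right)} = -3$
$- 27 \left(t{\left(T{\left(6,0 \right)} \right)} + 105\right) = - 27 \left(\left(-10\right) \left(-3\right) + 105\right) = - 27 \left(30 + 105\right) = \left(-27\right) 135 = -3645$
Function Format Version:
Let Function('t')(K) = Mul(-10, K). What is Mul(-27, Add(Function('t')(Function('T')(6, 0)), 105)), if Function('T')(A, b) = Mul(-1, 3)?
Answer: -3645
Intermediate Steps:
Function('T')(A, b) = -3
Mul(-27, Add(Function('t')(Function('T')(6, 0)), 105)) = Mul(-27, Add(Mul(-10, -3), 105)) = Mul(-27, Add(30, 105)) = Mul(-27, 135) = -3645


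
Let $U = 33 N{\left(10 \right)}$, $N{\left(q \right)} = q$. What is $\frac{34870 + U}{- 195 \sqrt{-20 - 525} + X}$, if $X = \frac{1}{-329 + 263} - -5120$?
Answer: $\frac{785053420800}{204461361061} + \frac{29899584000 i \sqrt{545}}{204461361061} \approx 3.8396 + 3.4139 i$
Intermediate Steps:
$U = 330$ ($U = 33 \cdot 10 = 330$)
$X = \frac{337919}{66}$ ($X = \frac{1}{-66} + 5120 = - \frac{1}{66} + 5120 = \frac{337919}{66} \approx 5120.0$)
$\frac{34870 + U}{- 195 \sqrt{-20 - 525} + X} = \frac{34870 + 330}{- 195 \sqrt{-20 - 525} + \frac{337919}{66}} = \frac{35200}{- 195 \sqrt{-545} + \frac{337919}{66}} = \frac{35200}{- 195 i \sqrt{545} + \frac{337919}{66}} = \frac{35200}{\frac{337919}{66} - 195 i \sqrt{545}}$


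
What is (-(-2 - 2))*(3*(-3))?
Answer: -36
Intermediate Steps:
(-(-2 - 2))*(3*(-3)) = -1*(-4)*(-9) = 4*(-9) = -36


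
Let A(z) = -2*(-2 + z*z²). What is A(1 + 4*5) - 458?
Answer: -18976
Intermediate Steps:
A(z) = 4 - 2*z³ (A(z) = -2*(-2 + z³) = 4 - 2*z³)
A(1 + 4*5) - 458 = (4 - 2*(1 + 4*5)³) - 458 = (4 - 2*(1 + 20)³) - 458 = (4 - 2*21³) - 458 = (4 - 2*9261) - 458 = (4 - 18522) - 458 = -18518 - 458 = -18976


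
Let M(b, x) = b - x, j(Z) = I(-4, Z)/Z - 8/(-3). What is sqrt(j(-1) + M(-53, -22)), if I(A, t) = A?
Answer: I*sqrt(219)/3 ≈ 4.9329*I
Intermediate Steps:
j(Z) = 8/3 - 4/Z (j(Z) = -4/Z - 8/(-3) = -4/Z - 8*(-1/3) = -4/Z + 8/3 = 8/3 - 4/Z)
sqrt(j(-1) + M(-53, -22)) = sqrt((8/3 - 4/(-1)) + (-53 - 1*(-22))) = sqrt((8/3 - 4*(-1)) + (-53 + 22)) = sqrt((8/3 + 4) - 31) = sqrt(20/3 - 31) = sqrt(-73/3) = I*sqrt(219)/3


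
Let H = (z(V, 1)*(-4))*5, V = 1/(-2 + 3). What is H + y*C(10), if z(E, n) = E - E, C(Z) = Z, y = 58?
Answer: 580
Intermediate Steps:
V = 1 (V = 1/1 = 1)
z(E, n) = 0
H = 0 (H = (0*(-4))*5 = 0*5 = 0)
H + y*C(10) = 0 + 58*10 = 0 + 580 = 580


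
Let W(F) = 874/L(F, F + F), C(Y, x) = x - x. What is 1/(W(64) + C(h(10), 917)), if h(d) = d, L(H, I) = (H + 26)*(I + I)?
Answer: 11520/437 ≈ 26.362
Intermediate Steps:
L(H, I) = 2*I*(26 + H) (L(H, I) = (26 + H)*(2*I) = 2*I*(26 + H))
C(Y, x) = 0
W(F) = 437/(2*F*(26 + F)) (W(F) = 874/((2*(F + F)*(26 + F))) = 874/((2*(2*F)*(26 + F))) = 874/((4*F*(26 + F))) = 874*(1/(4*F*(26 + F))) = 437/(2*F*(26 + F)))
1/(W(64) + C(h(10), 917)) = 1/((437/2)/(64*(26 + 64)) + 0) = 1/((437/2)*(1/64)/90 + 0) = 1/((437/2)*(1/64)*(1/90) + 0) = 1/(437/11520 + 0) = 1/(437/11520) = 11520/437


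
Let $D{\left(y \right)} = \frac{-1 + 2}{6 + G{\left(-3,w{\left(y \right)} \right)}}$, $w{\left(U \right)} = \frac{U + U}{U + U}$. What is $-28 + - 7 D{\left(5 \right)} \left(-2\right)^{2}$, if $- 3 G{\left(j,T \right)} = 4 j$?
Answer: $- \frac{154}{5} \approx -30.8$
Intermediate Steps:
$w{\left(U \right)} = 1$ ($w{\left(U \right)} = \frac{2 U}{2 U} = 2 U \frac{1}{2 U} = 1$)
$G{\left(j,T \right)} = - \frac{4 j}{3}$
$D{\left(y \right)} = \frac{1}{10}$ ($D{\left(y \right)} = \frac{-1 + 2}{6 - -4} = 1 \frac{1}{6 + 4} = 1 \cdot \frac{1}{10} = \frac{1}{10}$)
$-28 + - 7 D{\left(5 \right)} \left(-2\right)^{2} = -28 + \left(-7\right) \frac{1}{10} \left(-2\right)^{2} = -28 - \frac{14}{5} = - \frac{154}{5}$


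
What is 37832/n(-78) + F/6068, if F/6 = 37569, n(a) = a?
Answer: -52995571/118326 ≈ -447.88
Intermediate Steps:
F = 225414 (F = 6*37569 = 225414)
37832/n(-78) + F/6068 = 37832/(-78) + 225414/6068 = 37832*(-1/78) + 225414*(1/6068) = -18916/39 + 112707/3034 = -52995571/118326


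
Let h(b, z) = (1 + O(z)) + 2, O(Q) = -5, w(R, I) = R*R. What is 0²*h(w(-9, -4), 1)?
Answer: 0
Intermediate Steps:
w(R, I) = R²
h(b, z) = -2 (h(b, z) = (1 - 5) + 2 = -4 + 2 = -2)
0²*h(w(-9, -4), 1) = 0²*(-2) = 0*(-2) = 0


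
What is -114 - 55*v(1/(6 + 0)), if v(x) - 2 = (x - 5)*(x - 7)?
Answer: -73459/36 ≈ -2040.5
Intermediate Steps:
v(x) = 2 + (-7 + x)*(-5 + x) (v(x) = 2 + (x - 5)*(x - 7) = 2 + (-5 + x)*(-7 + x) = 2 + (-7 + x)*(-5 + x))
-114 - 55*v(1/(6 + 0)) = -114 - 55*(37 + (1/(6 + 0))² - 12/(6 + 0)) = -114 - 55*(37 + (1/6)² - 12/6) = -114 - 55*(37 + (⅙)² - 12*⅙) = -114 - 55*(37 + 1/36 - 2) = -114 - 55*1261/36 = -114 - 69355/36 = -73459/36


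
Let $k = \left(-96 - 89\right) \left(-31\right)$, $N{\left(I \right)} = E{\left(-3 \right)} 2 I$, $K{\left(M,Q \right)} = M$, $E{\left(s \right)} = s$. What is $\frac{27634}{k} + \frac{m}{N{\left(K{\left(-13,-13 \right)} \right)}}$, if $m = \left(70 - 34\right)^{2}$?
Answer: $\frac{1598002}{74555} \approx 21.434$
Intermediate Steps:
$m = 1296$ ($m = 36^{2} = 1296$)
$N{\left(I \right)} = - 6 I$ ($N{\left(I \right)} = \left(-3\right) 2 I = - 6 I$)
$k = 5735$ ($k = \left(-185\right) \left(-31\right) = 5735$)
$\frac{27634}{k} + \frac{m}{N{\left(K{\left(-13,-13 \right)} \right)}} = \frac{27634}{5735} + \frac{1296}{\left(-6\right) \left(-13\right)} = 27634 \cdot \frac{1}{5735} + \frac{1296}{78} = \frac{27634}{5735} + 1296 \cdot \frac{1}{78} = \frac{27634}{5735} + \frac{216}{13} = \frac{1598002}{74555}$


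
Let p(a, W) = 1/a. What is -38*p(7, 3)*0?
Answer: 0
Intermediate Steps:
-38*p(7, 3)*0 = -38/7*0 = 0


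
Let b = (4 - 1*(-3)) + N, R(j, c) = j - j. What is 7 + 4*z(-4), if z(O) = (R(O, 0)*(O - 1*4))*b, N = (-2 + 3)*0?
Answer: 7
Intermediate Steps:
R(j, c) = 0
N = 0 (N = 1*0 = 0)
b = 7 (b = (4 - 1*(-3)) + 0 = (4 + 3) + 0 = 7 + 0 = 7)
z(O) = 0 (z(O) = (0*(O - 1*4))*7 = (0*(O - 4))*7 = (0*(-4 + O))*7 = 0*7 = 0)
7 + 4*z(-4) = 7 + 4*0 = 7 + 0 = 7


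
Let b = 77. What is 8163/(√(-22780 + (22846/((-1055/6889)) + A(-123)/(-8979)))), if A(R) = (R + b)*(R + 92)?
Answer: -8163*I*√3857727677244749205/814481325778 ≈ -19.685*I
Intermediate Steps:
A(R) = (77 + R)*(92 + R) (A(R) = (R + 77)*(R + 92) = (77 + R)*(92 + R))
8163/(√(-22780 + (22846/((-1055/6889)) + A(-123)/(-8979)))) = 8163/(√(-22780 + (22846/((-1055/6889)) + (7084 + (-123)² + 169*(-123))/(-8979)))) = 8163/(√(-22780 + (22846/((-1055*1/6889)) + (7084 + 15129 - 20787)*(-1/8979)))) = 8163/(√(-22780 + (22846/(-1055/6889) + 1426*(-1/8979)))) = 8163/(√(-22780 + (22846*(-6889/1055) - 1426/8979))) = 8163/(√(-22780 + (-157386094/1055 - 1426/8979))) = 8163/(√(-22780 - 1413171242456/9472845)) = 8163/(√(-1628962651556/9472845)) = 8163/((2*I*√3857727677244749205/9472845)) = 8163*(-I*√3857727677244749205/814481325778) = -8163*I*√3857727677244749205/814481325778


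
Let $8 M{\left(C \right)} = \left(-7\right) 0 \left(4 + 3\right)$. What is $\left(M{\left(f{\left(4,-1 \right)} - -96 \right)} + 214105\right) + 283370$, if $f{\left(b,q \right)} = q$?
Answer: $497475$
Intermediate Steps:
$M{\left(C \right)} = 0$ ($M{\left(C \right)} = \frac{\left(-7\right) 0 \left(4 + 3\right)}{8} = \frac{0 \cdot 7}{8} = \frac{1}{8} \cdot 0 = 0$)
$\left(M{\left(f{\left(4,-1 \right)} - -96 \right)} + 214105\right) + 283370 = \left(0 + 214105\right) + 283370 = 214105 + 283370 = 497475$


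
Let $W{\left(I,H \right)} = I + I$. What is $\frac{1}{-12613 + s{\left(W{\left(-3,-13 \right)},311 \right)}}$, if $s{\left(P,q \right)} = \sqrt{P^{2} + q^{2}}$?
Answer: $- \frac{12613}{158991012} - \frac{\sqrt{96757}}{158991012} \approx -8.1288 \cdot 10^{-5}$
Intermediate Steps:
$W{\left(I,H \right)} = 2 I$
$\frac{1}{-12613 + s{\left(W{\left(-3,-13 \right)},311 \right)}} = \frac{1}{-12613 + \sqrt{\left(2 \left(-3\right)\right)^{2} + 311^{2}}} = \frac{1}{-12613 + \sqrt{\left(-6\right)^{2} + 96721}} = \frac{1}{-12613 + \sqrt{36 + 96721}} = \frac{1}{-12613 + \sqrt{96757}}$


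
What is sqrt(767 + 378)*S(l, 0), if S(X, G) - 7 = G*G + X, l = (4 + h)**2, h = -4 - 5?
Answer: 32*sqrt(1145) ≈ 1082.8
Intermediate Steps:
h = -9
l = 25 (l = (4 - 9)**2 = (-5)**2 = 25)
S(X, G) = 7 + X + G**2 (S(X, G) = 7 + (G*G + X) = 7 + (G**2 + X) = 7 + (X + G**2) = 7 + X + G**2)
sqrt(767 + 378)*S(l, 0) = sqrt(767 + 378)*(7 + 25 + 0**2) = sqrt(1145)*(7 + 25 + 0) = sqrt(1145)*32 = 32*sqrt(1145)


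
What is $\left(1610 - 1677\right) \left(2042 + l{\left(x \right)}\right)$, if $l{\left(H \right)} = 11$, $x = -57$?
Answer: $-137551$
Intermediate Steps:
$\left(1610 - 1677\right) \left(2042 + l{\left(x \right)}\right) = \left(1610 - 1677\right) \left(2042 + 11\right) = \left(-67\right) 2053 = -137551$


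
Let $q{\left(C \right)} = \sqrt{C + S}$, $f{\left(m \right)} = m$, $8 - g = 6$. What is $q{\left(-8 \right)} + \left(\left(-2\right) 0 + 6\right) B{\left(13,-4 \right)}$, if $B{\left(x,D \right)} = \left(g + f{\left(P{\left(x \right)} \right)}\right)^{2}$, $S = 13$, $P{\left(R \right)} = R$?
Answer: $1350 + \sqrt{5} \approx 1352.2$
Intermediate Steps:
$g = 2$ ($g = 8 - 6 = 2$)
$B{\left(x,D \right)} = \left(2 + x\right)^{2}$
$q{\left(C \right)} = \sqrt{13 + C}$ ($q{\left(C \right)} = \sqrt{C + 13} = \sqrt{13 + C}$)
$q{\left(-8 \right)} + \left(\left(-2\right) 0 + 6\right) B{\left(13,-4 \right)} = \sqrt{13 - 8} + \left(\left(-2\right) 0 + 6\right) \left(2 + 13\right)^{2} = \sqrt{5} + \left(0 + 6\right) 15^{2} = \sqrt{5} + 6 \cdot 225 = \sqrt{5} + 1350 = 1350 + \sqrt{5}$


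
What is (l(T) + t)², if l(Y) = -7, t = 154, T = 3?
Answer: 21609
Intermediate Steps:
(l(T) + t)² = (-7 + 154)² = 147² = 21609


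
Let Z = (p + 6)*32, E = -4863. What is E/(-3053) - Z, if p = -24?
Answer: 1763391/3053 ≈ 577.59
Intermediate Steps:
Z = -576 (Z = (-24 + 6)*32 = -18*32 = -576)
E/(-3053) - Z = -4863/(-3053) - 1*(-576) = -4863*(-1/3053) + 576 = 4863/3053 + 576 = 1763391/3053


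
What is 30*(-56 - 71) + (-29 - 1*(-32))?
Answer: -3807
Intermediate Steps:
30*(-56 - 71) + (-29 - 1*(-32)) = 30*(-127) + (-29 + 32) = -3810 + 3 = -3807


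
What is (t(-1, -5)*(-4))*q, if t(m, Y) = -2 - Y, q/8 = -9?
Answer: 864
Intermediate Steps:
q = -72 (q = 8*(-9) = -72)
(t(-1, -5)*(-4))*q = ((-2 - 1*(-5))*(-4))*(-72) = ((-2 + 5)*(-4))*(-72) = (3*(-4))*(-72) = -12*(-72) = 864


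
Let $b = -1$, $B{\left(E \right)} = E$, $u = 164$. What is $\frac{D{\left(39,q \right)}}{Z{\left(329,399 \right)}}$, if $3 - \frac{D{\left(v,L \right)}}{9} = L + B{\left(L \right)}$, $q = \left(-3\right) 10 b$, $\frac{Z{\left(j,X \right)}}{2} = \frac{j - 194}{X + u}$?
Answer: $- \frac{10697}{10} \approx -1069.7$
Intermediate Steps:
$Z{\left(j,X \right)} = \frac{2 \left(-194 + j\right)}{164 + X}$ ($Z{\left(j,X \right)} = 2 \frac{j - 194}{X + 164} = 2 \frac{-194 + j}{164 + X} = \frac{2 \left(-194 + j\right)}{164 + X}$)
$q = 30$ ($q = \left(-3\right) 10 \left(-1\right) = \left(-30\right) \left(-1\right) = 30$)
$D{\left(v,L \right)} = 27 - 18 L$ ($D{\left(v,L \right)} = 27 - 9 \left(L + L\right) = 27 - 9 \cdot 2 L = 27 - 18 L$)
$\frac{D{\left(39,q \right)}}{Z{\left(329,399 \right)}} = \frac{27 - 540}{2 \frac{1}{164 + 399} \left(-194 + 329\right)} = \frac{27 - 540}{2 \cdot \frac{1}{563} \cdot 135} = - \frac{513}{2 \cdot \frac{1}{563} \cdot 135} = - \frac{513}{\frac{270}{563}} = \left(-513\right) \frac{563}{270} = - \frac{10697}{10}$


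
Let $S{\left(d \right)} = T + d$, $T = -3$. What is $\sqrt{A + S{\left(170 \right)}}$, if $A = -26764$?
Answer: $i \sqrt{26597} \approx 163.09 i$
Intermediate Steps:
$S{\left(d \right)} = -3 + d$
$\sqrt{A + S{\left(170 \right)}} = \sqrt{-26764 + \left(-3 + 170\right)} = \sqrt{-26764 + 167} = \sqrt{-26597} = i \sqrt{26597}$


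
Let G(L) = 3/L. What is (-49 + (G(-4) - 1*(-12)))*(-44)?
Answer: 1661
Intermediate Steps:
(-49 + (G(-4) - 1*(-12)))*(-44) = (-49 + (3/(-4) - 1*(-12)))*(-44) = (-49 + (3*(-¼) + 12))*(-44) = (-49 + (-¾ + 12))*(-44) = (-49 + 45/4)*(-44) = -151/4*(-44) = 1661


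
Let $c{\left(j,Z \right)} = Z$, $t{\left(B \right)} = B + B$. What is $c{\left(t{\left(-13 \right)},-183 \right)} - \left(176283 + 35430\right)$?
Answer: $-211896$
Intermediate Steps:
$t{\left(B \right)} = 2 B$
$c{\left(t{\left(-13 \right)},-183 \right)} - \left(176283 + 35430\right) = -183 - \left(176283 + 35430\right) = -183 - 211713 = -211896$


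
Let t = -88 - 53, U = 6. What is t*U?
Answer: -846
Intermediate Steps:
t = -141
t*U = -141*6 = -846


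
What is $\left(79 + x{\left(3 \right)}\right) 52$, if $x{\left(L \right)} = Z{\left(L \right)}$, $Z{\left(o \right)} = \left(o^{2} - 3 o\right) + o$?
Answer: $4264$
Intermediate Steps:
$Z{\left(o \right)} = o^{2} - 2 o$
$x{\left(L \right)} = L \left(-2 + L\right)$
$\left(79 + x{\left(3 \right)}\right) 52 = \left(79 + 3 \left(-2 + 3\right)\right) 52 = \left(79 + 3 \cdot 1\right) 52 = \left(79 + 3\right) 52 = 82 \cdot 52 = 4264$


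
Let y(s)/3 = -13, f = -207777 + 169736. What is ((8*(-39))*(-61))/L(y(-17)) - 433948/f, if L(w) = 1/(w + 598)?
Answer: 404714372356/38041 ≈ 1.0639e+7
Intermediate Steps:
f = -38041
y(s) = -39 (y(s) = 3*(-13) = -39)
L(w) = 1/(598 + w)
((8*(-39))*(-61))/L(y(-17)) - 433948/f = ((8*(-39))*(-61))/(1/(598 - 39)) - 433948/(-38041) = (-312*(-61))/(1/559) - 433948*(-1/38041) = 19032/(1/559) + 433948/38041 = 19032*559 + 433948/38041 = 10638888 + 433948/38041 = 404714372356/38041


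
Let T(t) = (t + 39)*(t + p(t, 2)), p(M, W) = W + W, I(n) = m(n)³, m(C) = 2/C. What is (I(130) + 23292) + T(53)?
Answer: 7836699001/274625 ≈ 28536.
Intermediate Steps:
I(n) = 8/n³ (I(n) = (2/n)³ = 8/n³)
p(M, W) = 2*W
T(t) = (4 + t)*(39 + t) (T(t) = (t + 39)*(t + 2*2) = (39 + t)*(t + 4) = (39 + t)*(4 + t) = (4 + t)*(39 + t))
(I(130) + 23292) + T(53) = (8/130³ + 23292) + (156 + 53² + 43*53) = (8*(1/2197000) + 23292) + (156 + 2809 + 2279) = (1/274625 + 23292) + 5244 = 6396565501/274625 + 5244 = 7836699001/274625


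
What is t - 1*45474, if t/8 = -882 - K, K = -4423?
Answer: -17146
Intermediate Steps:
t = 28328 (t = 8*(-882 - 1*(-4423)) = 8*(-882 + 4423) = 8*3541 = 28328)
t - 1*45474 = 28328 - 1*45474 = 28328 - 45474 = -17146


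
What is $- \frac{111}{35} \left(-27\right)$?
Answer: $\frac{2997}{35} \approx 85.629$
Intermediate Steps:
$- \frac{111}{35} \left(-27\right) = \left(-111\right) \frac{1}{35} \left(-27\right) = \left(- \frac{111}{35}\right) \left(-27\right) = \frac{2997}{35}$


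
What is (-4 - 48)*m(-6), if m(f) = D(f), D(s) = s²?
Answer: -1872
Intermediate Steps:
m(f) = f²
(-4 - 48)*m(-6) = (-4 - 48)*(-6)² = -52*36 = -1872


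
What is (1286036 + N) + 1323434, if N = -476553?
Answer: 2132917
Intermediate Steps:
(1286036 + N) + 1323434 = (1286036 - 476553) + 1323434 = 809483 + 1323434 = 2132917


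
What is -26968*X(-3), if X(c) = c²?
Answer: -242712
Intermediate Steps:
-26968*X(-3) = -26968*(-3)² = -26968*9 = -242712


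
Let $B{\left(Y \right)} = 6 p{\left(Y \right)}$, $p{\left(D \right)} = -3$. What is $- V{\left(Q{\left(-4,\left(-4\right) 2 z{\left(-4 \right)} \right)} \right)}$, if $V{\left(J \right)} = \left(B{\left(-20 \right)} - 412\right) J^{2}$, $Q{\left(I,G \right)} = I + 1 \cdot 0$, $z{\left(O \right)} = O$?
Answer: $6880$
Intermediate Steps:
$B{\left(Y \right)} = -18$ ($B{\left(Y \right)} = 6 \left(-3\right) = -18$)
$Q{\left(I,G \right)} = I$ ($Q{\left(I,G \right)} = I + 0 = I$)
$V{\left(J \right)} = - 430 J^{2}$ ($V{\left(J \right)} = \left(-18 - 412\right) J^{2} = - 430 J^{2}$)
$- V{\left(Q{\left(-4,\left(-4\right) 2 z{\left(-4 \right)} \right)} \right)} = - \left(-430\right) \left(-4\right)^{2} = - \left(-430\right) 16 = \left(-1\right) \left(-6880\right) = 6880$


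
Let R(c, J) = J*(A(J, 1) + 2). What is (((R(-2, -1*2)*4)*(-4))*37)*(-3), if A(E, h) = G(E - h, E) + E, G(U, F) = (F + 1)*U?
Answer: -10656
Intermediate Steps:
G(U, F) = U*(1 + F) (G(U, F) = (1 + F)*U = U*(1 + F))
A(E, h) = E + (1 + E)*(E - h) (A(E, h) = (E - h)*(1 + E) + E = (1 + E)*(E - h) + E = E + (1 + E)*(E - h))
R(c, J) = J*(2 + J + (1 + J)*(-1 + J)) (R(c, J) = J*((J + (1 + J)*(J - 1*1)) + 2) = J*((J + (1 + J)*(J - 1)) + 2) = J*((J + (1 + J)*(-1 + J)) + 2) = J*(2 + J + (1 + J)*(-1 + J)))
(((R(-2, -1*2)*4)*(-4))*37)*(-3) = (((((-1*2)*(1 - 1*2 + (-1*2)**2))*4)*(-4))*37)*(-3) = (((-2*(1 - 2 + (-2)**2)*4)*(-4))*37)*(-3) = (((-2*(1 - 2 + 4)*4)*(-4))*37)*(-3) = (((-2*3*4)*(-4))*37)*(-3) = ((-6*4*(-4))*37)*(-3) = (-24*(-4)*37)*(-3) = (96*37)*(-3) = 3552*(-3) = -10656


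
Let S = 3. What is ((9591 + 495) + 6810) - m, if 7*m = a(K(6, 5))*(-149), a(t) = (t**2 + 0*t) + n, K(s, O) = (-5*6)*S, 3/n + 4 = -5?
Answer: 3975367/21 ≈ 1.8930e+5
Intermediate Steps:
n = -1/3 (n = 3/(-4 - 5) = 3/(-9) = 3*(-1/9) = -1/3 ≈ -0.33333)
K(s, O) = -90 (K(s, O) = -5*6*3 = -30*3 = -90)
a(t) = -1/3 + t**2 (a(t) = (t**2 + 0*t) - 1/3 = (t**2 + 0) - 1/3 = t**2 - 1/3 = -1/3 + t**2)
m = -3620551/21 (m = ((-1/3 + (-90)**2)*(-149))/7 = ((-1/3 + 8100)*(-149))/7 = ((24299/3)*(-149))/7 = (1/7)*(-3620551/3) = -3620551/21 ≈ -1.7241e+5)
((9591 + 495) + 6810) - m = ((9591 + 495) + 6810) - 1*(-3620551/21) = (10086 + 6810) + 3620551/21 = 16896 + 3620551/21 = 3975367/21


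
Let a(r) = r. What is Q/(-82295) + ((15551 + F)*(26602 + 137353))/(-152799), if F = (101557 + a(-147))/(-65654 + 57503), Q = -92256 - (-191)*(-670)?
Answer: -155330715176149891/9317773935405 ≈ -16670.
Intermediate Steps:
Q = -220226 (Q = -92256 - 1*127970 = -92256 - 127970 = -220226)
F = -101410/8151 (F = (101557 - 147)/(-65654 + 57503) = 101410/(-8151) = 101410*(-1/8151) = -101410/8151 ≈ -12.441)
Q/(-82295) + ((15551 + F)*(26602 + 137353))/(-152799) = -220226/(-82295) + ((15551 - 101410/8151)*(26602 + 137353))/(-152799) = -220226*(-1/82295) + ((126654791/8151)*163955)*(-1/152799) = 220226/82295 + (1887789659855/741)*(-1/152799) = 220226/82295 - 1887789659855/113224059 = -155330715176149891/9317773935405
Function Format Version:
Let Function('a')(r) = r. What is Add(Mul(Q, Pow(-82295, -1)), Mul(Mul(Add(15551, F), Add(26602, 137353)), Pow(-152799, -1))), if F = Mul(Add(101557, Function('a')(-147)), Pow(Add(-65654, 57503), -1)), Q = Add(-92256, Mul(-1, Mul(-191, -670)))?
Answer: Rational(-155330715176149891, 9317773935405) ≈ -16670.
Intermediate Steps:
Q = -220226 (Q = Add(-92256, Mul(-1, 127970)) = Add(-92256, -127970) = -220226)
F = Rational(-101410, 8151) (F = Mul(Add(101557, -147), Pow(Add(-65654, 57503), -1)) = Mul(101410, Pow(-8151, -1)) = Mul(101410, Rational(-1, 8151)) = Rational(-101410, 8151) ≈ -12.441)
Add(Mul(Q, Pow(-82295, -1)), Mul(Mul(Add(15551, F), Add(26602, 137353)), Pow(-152799, -1))) = Add(Mul(-220226, Pow(-82295, -1)), Mul(Mul(Add(15551, Rational(-101410, 8151)), Add(26602, 137353)), Pow(-152799, -1))) = Add(Mul(-220226, Rational(-1, 82295)), Mul(Mul(Rational(126654791, 8151), 163955), Rational(-1, 152799))) = Add(Rational(220226, 82295), Mul(Rational(1887789659855, 741), Rational(-1, 152799))) = Add(Rational(220226, 82295), Rational(-1887789659855, 113224059)) = Rational(-155330715176149891, 9317773935405)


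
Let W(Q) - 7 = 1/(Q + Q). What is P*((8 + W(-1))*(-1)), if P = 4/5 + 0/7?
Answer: -58/5 ≈ -11.600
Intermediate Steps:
W(Q) = 7 + 1/(2*Q) (W(Q) = 7 + 1/(Q + Q) = 7 + 1/(2*Q))
P = ⅘ (P = 4*(⅕) + 0*(⅐) = ⅘ + 0 = ⅘ ≈ 0.80000)
P*((8 + W(-1))*(-1)) = 4*((8 + (7 + (½)/(-1)))*(-1))/5 = 4*((8 + (7 + (½)*(-1)))*(-1))/5 = 4*((8 + (7 - ½))*(-1))/5 = 4*((8 + 13/2)*(-1))/5 = 4*((29/2)*(-1))/5 = (⅘)*(-29/2) = -58/5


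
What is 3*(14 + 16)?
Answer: 90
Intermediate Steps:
3*(14 + 16) = 3*30 = 90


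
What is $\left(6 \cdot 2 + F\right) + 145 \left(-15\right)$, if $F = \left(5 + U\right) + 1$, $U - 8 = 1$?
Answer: $-2148$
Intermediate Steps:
$U = 9$ ($U = 8 + 1 = 9$)
$F = 15$ ($F = \left(5 + 9\right) + 1 = 14 + 1 = 15$)
$\left(6 \cdot 2 + F\right) + 145 \left(-15\right) = \left(6 \cdot 2 + 15\right) + 145 \left(-15\right) = \left(12 + 15\right) - 2175 = 27 - 2175 = -2148$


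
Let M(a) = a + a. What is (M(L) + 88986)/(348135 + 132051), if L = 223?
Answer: 6388/34299 ≈ 0.18624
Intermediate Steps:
M(a) = 2*a
(M(L) + 88986)/(348135 + 132051) = (2*223 + 88986)/(348135 + 132051) = (446 + 88986)/480186 = 89432*(1/480186) = 6388/34299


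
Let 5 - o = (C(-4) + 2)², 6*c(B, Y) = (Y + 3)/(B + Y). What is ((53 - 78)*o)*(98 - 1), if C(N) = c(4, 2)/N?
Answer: -57208175/20736 ≈ -2758.9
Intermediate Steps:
c(B, Y) = (3 + Y)/(6*(B + Y)) (c(B, Y) = ((Y + 3)/(B + Y))/6 = ((3 + Y)/(B + Y))/6 = (3 + Y)/(6*(B + Y)))
C(N) = 5/(36*N) (C(N) = ((3 + 2)/(6*(4 + 2)))/N = ((⅙)*5/6)/N = ((⅙)*(⅙)*5)/N = 5/(36*N))
o = 23591/20736 (o = 5 - ((5/36)/(-4) + 2)² = 5 - ((5/36)*(-¼) + 2)² = 5 - (-5/144 + 2)² = 5 - (283/144)² = 5 - 1*80089/20736 = 5 - 80089/20736 = 23591/20736 ≈ 1.1377)
((53 - 78)*o)*(98 - 1) = ((53 - 78)*(23591/20736))*(98 - 1) = -25*23591/20736*97 = -589775/20736*97 = -57208175/20736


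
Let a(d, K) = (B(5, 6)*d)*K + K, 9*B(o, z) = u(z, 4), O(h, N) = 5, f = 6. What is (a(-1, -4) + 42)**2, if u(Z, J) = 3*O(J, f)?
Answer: 17956/9 ≈ 1995.1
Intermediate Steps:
u(Z, J) = 15 (u(Z, J) = 3*5 = 15)
B(o, z) = 5/3 (B(o, z) = (1/9)*15 = 5/3)
a(d, K) = K + 5*K*d/3 (a(d, K) = (5*d/3)*K + K = 5*K*d/3 + K = K + 5*K*d/3)
(a(-1, -4) + 42)**2 = ((1/3)*(-4)*(3 + 5*(-1)) + 42)**2 = ((1/3)*(-4)*(3 - 5) + 42)**2 = ((1/3)*(-4)*(-2) + 42)**2 = (8/3 + 42)**2 = (134/3)**2 = 17956/9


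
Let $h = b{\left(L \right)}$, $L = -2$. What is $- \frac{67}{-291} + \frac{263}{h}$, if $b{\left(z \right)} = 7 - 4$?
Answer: $\frac{8526}{97} \approx 87.897$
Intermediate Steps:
$b{\left(z \right)} = 3$ ($b{\left(z \right)} = 7 - 4 = 3$)
$h = 3$
$- \frac{67}{-291} + \frac{263}{h} = - \frac{67}{-291} + \frac{263}{3} = \left(-67\right) \left(- \frac{1}{291}\right) + 263 \cdot \frac{1}{3} = \frac{67}{291} + \frac{263}{3} = \frac{8526}{97}$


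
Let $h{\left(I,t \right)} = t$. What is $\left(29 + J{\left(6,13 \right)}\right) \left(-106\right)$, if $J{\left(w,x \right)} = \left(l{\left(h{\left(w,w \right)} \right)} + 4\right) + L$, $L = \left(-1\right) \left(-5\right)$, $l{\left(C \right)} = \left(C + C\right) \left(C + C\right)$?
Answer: $-19292$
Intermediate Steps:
$l{\left(C \right)} = 4 C^{2}$ ($l{\left(C \right)} = 2 C 2 C = 4 C^{2}$)
$L = 5$
$J{\left(w,x \right)} = 9 + 4 w^{2}$ ($J{\left(w,x \right)} = \left(4 w^{2} + 4\right) + 5 = \left(4 + 4 w^{2}\right) + 5 = 9 + 4 w^{2}$)
$\left(29 + J{\left(6,13 \right)}\right) \left(-106\right) = \left(29 + \left(9 + 4 \cdot 6^{2}\right)\right) \left(-106\right) = \left(29 + \left(9 + 4 \cdot 36\right)\right) \left(-106\right) = \left(29 + \left(9 + 144\right)\right) \left(-106\right) = \left(29 + 153\right) \left(-106\right) = 182 \left(-106\right) = -19292$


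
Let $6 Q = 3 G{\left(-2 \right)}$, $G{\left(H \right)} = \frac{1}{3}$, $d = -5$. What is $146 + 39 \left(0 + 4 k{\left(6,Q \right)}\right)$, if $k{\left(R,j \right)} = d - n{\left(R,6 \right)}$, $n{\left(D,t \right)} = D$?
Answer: $-1570$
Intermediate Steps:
$G{\left(H \right)} = \frac{1}{3}$
$Q = \frac{1}{6}$ ($Q = \frac{3 \cdot \frac{1}{3}}{6} = \frac{1}{6} \cdot 1 = \frac{1}{6} \approx 0.16667$)
$k{\left(R,j \right)} = -5 - R$
$146 + 39 \left(0 + 4 k{\left(6,Q \right)}\right) = 146 + 39 \left(0 + 4 \left(-5 - 6\right)\right) = 146 + 39 \left(0 + 4 \left(-11\right)\right) = 146 + 39 \left(0 - 44\right) = 146 + 39 \left(-44\right) = 146 - 1716 = -1570$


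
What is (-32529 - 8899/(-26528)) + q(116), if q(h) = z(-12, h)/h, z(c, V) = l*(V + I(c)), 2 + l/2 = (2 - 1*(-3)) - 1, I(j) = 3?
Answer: -25021535145/769312 ≈ -32525.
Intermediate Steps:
l = 4 (l = -4 + 2*((2 - 1*(-3)) - 1) = -4 + 2*((2 + 3) - 1) = -4 + 2*(5 - 1) = -4 + 2*4 = -4 + 8 = 4)
z(c, V) = 12 + 4*V (z(c, V) = 4*(V + 3) = 4*(3 + V) = 12 + 4*V)
q(h) = (12 + 4*h)/h
(-32529 - 8899/(-26528)) + q(116) = (-32529 - 8899/(-26528)) + (4 + 12/116) = (-32529 - 8899*(-1/26528)) + (4 + 12*(1/116)) = (-32529 + 8899/26528) + (4 + 3/29) = -862920413/26528 + 119/29 = -25021535145/769312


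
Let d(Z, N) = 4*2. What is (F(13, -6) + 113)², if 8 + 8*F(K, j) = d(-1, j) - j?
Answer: 207025/16 ≈ 12939.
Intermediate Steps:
d(Z, N) = 8
F(K, j) = -j/8 (F(K, j) = -1 + (8 - j)/8 = -1 + (1 - j/8) = -j/8)
(F(13, -6) + 113)² = (-⅛*(-6) + 113)² = (¾ + 113)² = (455/4)² = 207025/16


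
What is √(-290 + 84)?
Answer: I*√206 ≈ 14.353*I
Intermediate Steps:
√(-290 + 84) = √(-206) = I*√206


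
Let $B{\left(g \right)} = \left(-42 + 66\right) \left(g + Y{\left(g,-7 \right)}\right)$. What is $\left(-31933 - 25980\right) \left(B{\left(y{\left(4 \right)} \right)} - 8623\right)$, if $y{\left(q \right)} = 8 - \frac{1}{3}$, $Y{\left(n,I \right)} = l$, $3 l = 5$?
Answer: $486411287$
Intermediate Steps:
$l = \frac{5}{3}$ ($l = \frac{1}{3} \cdot 5 = \frac{5}{3} \approx 1.6667$)
$Y{\left(n,I \right)} = \frac{5}{3}$
$y{\left(q \right)} = \frac{23}{3}$ ($y{\left(q \right)} = 8 - \frac{1}{3} = \frac{23}{3}$)
$B{\left(g \right)} = 40 + 24 g$ ($B{\left(g \right)} = \left(-42 + 66\right) \left(g + \frac{5}{3}\right) = 24 \left(\frac{5}{3} + g\right) = 40 + 24 g$)
$\left(-31933 - 25980\right) \left(B{\left(y{\left(4 \right)} \right)} - 8623\right) = \left(-31933 - 25980\right) \left(\left(40 + 24 \cdot \frac{23}{3}\right) - 8623\right) = - 57913 \left(\left(40 + 184\right) - 8623\right) = - 57913 \left(224 - 8623\right) = \left(-57913\right) \left(-8399\right) = 486411287$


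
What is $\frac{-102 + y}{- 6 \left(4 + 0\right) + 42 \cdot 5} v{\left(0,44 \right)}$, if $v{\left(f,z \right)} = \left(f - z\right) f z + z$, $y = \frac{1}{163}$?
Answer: $- \frac{365750}{15159} \approx -24.128$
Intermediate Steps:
$y = \frac{1}{163} \approx 0.006135$
$v{\left(f,z \right)} = z + f z \left(f - z\right)$ ($v{\left(f,z \right)} = f \left(f - z\right) z + z = f z \left(f - z\right) + z = z + f z \left(f - z\right)$)
$\frac{-102 + y}{- 6 \left(4 + 0\right) + 42 \cdot 5} v{\left(0,44 \right)} = \frac{-102 + \frac{1}{163}}{- 6 \left(4 + 0\right) + 42 \cdot 5} \cdot 44 \left(1 + 0^{2} - 0 \cdot 44\right) = - \frac{16625}{163 \left(\left(-6\right) 4 + 210\right)} 44 \left(1 + 0 + 0\right) = - \frac{16625}{163 \left(-24 + 210\right)} 44 \cdot 1 = - \frac{16625}{163 \cdot 186} \cdot 44 = \left(- \frac{16625}{163}\right) \frac{1}{186} \cdot 44 = \left(- \frac{16625}{30318}\right) 44 = - \frac{365750}{15159}$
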